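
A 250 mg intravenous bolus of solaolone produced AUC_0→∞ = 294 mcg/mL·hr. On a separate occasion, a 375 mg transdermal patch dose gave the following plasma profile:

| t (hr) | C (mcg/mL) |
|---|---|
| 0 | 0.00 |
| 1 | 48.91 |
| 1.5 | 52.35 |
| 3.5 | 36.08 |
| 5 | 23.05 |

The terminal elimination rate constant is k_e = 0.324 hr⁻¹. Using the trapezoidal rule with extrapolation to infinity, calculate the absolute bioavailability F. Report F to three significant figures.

F = 0.575

Trapezoidal AUC_0→5 (transdermal patch):
  [0→1]: (0.00+48.91)/2 × 1 = 24.455
  [1→1.5]: (48.91+52.35)/2 × 0.5 = 25.315
  [1.5→3.5]: (52.35+36.08)/2 × 2 = 88.43
  [3.5→5]: (36.08+23.05)/2 × 1.5 = 44.3475
  Sum = 182.5475 mcg/mL·hr
Tail: C_last/k_e = 23.05/0.324 = 71.142
AUC_0→∞ (transdermal patch) = 182.5475 + 71.142 = 253.6895 mcg/mL·hr
F = (AUC_ev/D_ev)/(AUC_iv/D_iv) = (253.6895/375)/(294/250) = 0.676505/1.176 = 0.5753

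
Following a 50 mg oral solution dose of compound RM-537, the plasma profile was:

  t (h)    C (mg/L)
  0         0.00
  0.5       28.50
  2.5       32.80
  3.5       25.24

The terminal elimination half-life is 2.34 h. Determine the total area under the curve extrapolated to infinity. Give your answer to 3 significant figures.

AUC = 183 mg/L·h

Trapezoidal AUC_0→3.5:
  [0→0.5]: (0.00+28.50)/2 × 0.5 = 7.125
  [0.5→2.5]: (28.50+32.80)/2 × 2 = 61.3
  [2.5→3.5]: (32.80+25.24)/2 × 1 = 29.02
  Sum = 97.445 mg/L·h
k_e = ln2 / t½ = 0.693147 / 2.34 = 0.2962 h^-1
Extrapolated tail: C_last / k_e = 25.24 / 0.2962 = 85.213
AUC_0→∞ = 97.445 + 85.213 = 182.658 mg/L·h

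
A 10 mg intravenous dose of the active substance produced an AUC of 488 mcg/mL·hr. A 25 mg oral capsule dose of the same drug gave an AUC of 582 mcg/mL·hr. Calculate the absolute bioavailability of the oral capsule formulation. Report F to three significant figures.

F = 0.477

F = (AUC_ev / D_ev) / (AUC_iv / D_iv)
  = (582/25) / (488/10)
  = 23.28 / 48.8 = 0.4770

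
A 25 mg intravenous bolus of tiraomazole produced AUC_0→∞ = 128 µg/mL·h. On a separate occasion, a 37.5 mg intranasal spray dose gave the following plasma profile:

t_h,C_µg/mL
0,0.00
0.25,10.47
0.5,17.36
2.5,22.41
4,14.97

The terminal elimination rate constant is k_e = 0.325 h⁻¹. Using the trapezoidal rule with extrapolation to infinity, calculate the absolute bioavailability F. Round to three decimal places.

Trapezoidal AUC_0→4 (intranasal spray):
  [0→0.25]: (0.00+10.47)/2 × 0.25 = 1.30875
  [0.25→0.5]: (10.47+17.36)/2 × 0.25 = 3.47875
  [0.5→2.5]: (17.36+22.41)/2 × 2 = 39.77
  [2.5→4]: (22.41+14.97)/2 × 1.5 = 28.035
  Sum = 72.5925 µg/mL·h
Tail: C_last/k_e = 14.97/0.325 = 46.062
AUC_0→∞ (intranasal spray) = 72.5925 + 46.062 = 118.6545 µg/mL·h
F = (AUC_ev/D_ev)/(AUC_iv/D_iv) = (118.6545/37.5)/(128/25) = 3.16412/5.12 = 0.6180

F = 0.618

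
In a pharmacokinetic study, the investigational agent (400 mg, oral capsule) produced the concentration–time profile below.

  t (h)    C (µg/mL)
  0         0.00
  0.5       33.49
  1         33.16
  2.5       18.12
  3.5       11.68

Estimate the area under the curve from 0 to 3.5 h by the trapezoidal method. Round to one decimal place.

Trapezoidal AUC_0→3.5:
  [0→0.5]: (0.00+33.49)/2 × 0.5 = 8.3725
  [0.5→1]: (33.49+33.16)/2 × 0.5 = 16.6625
  [1→2.5]: (33.16+18.12)/2 × 1.5 = 38.46
  [2.5→3.5]: (18.12+11.68)/2 × 1 = 14.9
  Sum = 78.395 µg/mL·h

AUC = 78.4 µg/mL·h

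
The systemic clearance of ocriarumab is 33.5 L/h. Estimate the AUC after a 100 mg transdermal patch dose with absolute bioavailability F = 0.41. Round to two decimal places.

AUC = 1.22 mg/L·h

AUC_0→∞ = F × Dose / CL
        = 0.41 × 100 / 33.5 = 1.22388 mg/L·h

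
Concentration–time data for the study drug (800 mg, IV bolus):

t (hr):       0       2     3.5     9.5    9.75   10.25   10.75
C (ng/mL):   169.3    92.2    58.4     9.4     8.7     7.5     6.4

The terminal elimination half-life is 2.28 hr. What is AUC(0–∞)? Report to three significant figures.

Trapezoidal AUC_0→10.75:
  [0→2]: (169.3+92.2)/2 × 2 = 261.5
  [2→3.5]: (92.2+58.4)/2 × 1.5 = 112.95
  [3.5→9.5]: (58.4+9.4)/2 × 6 = 203.4
  [9.5→9.75]: (9.4+8.7)/2 × 0.25 = 2.2625
  [9.75→10.25]: (8.7+7.5)/2 × 0.5 = 4.05
  [10.25→10.75]: (7.5+6.4)/2 × 0.5 = 3.475
  Sum = 587.6375 ng/mL·hr
k_e = ln2 / t½ = 0.693147 / 2.28 = 0.3040 hr^-1
Extrapolated tail: C_last / k_e = 6.4 / 0.304 = 21.053
AUC_0→∞ = 587.6375 + 21.053 = 608.6905 ng/mL·hr

AUC = 609 ng/mL·hr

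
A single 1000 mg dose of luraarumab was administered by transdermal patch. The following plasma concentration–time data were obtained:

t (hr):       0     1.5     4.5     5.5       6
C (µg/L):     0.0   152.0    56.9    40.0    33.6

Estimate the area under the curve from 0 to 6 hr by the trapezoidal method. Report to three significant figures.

AUC = 494 µg/L·hr

Trapezoidal AUC_0→6:
  [0→1.5]: (0.0+152.0)/2 × 1.5 = 114.0
  [1.5→4.5]: (152.0+56.9)/2 × 3 = 313.35
  [4.5→5.5]: (56.9+40.0)/2 × 1 = 48.45
  [5.5→6]: (40.0+33.6)/2 × 0.5 = 18.4
  Sum = 494.2 µg/L·hr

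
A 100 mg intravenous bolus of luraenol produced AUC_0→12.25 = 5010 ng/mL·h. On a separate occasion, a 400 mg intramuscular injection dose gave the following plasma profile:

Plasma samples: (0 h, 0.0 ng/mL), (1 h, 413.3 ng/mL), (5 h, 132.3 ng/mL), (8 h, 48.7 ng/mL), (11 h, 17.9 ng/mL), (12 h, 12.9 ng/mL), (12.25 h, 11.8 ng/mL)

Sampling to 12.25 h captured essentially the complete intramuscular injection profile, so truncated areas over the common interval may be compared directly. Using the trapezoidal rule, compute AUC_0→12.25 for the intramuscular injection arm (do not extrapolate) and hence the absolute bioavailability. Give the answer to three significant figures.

Trapezoidal AUC_0→12.25 (intramuscular injection):
  [0→1]: (0.0+413.3)/2 × 1 = 206.65
  [1→5]: (413.3+132.3)/2 × 4 = 1091.2
  [5→8]: (132.3+48.7)/2 × 3 = 271.5
  [8→11]: (48.7+17.9)/2 × 3 = 99.9
  [11→12]: (17.9+12.9)/2 × 1 = 15.4
  [12→12.25]: (12.9+11.8)/2 × 0.25 = 3.0875
  Sum = 1687.7375 ng/mL·h
F = (AUC_ev/D_ev)/(AUC_iv/D_iv) = (1687.7375/400)/(5010/100) = 4.21934/50.1 = 0.0842

F = 0.0842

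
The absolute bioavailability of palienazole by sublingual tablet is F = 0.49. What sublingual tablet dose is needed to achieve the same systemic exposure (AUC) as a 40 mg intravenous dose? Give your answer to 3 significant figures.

For equal systemic exposure: F × D_ev = D_iv
D_ev = D_iv / F = 40 / 0.49 = 81.6327 mg

D_sublingual = 81.6 mg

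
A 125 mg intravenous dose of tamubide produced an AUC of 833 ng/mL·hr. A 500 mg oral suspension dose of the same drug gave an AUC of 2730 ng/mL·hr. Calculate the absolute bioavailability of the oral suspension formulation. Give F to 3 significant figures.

F = (AUC_ev / D_ev) / (AUC_iv / D_iv)
  = (2730/500) / (833/125)
  = 5.46 / 6.664 = 0.8193

F = 0.819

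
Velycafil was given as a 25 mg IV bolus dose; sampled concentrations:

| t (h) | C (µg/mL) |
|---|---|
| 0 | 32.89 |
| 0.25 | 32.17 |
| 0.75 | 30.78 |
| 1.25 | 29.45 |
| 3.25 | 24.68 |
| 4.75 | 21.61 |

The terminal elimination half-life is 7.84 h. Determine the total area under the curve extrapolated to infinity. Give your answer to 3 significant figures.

AUC = 372 µg/mL·h

Trapezoidal AUC_0→4.75:
  [0→0.25]: (32.89+32.17)/2 × 0.25 = 8.1325
  [0.25→0.75]: (32.17+30.78)/2 × 0.5 = 15.7375
  [0.75→1.25]: (30.78+29.45)/2 × 0.5 = 15.0575
  [1.25→3.25]: (29.45+24.68)/2 × 2 = 54.13
  [3.25→4.75]: (24.68+21.61)/2 × 1.5 = 34.7175
  Sum = 127.775 µg/mL·h
k_e = ln2 / t½ = 0.693147 / 7.84 = 0.0884 h^-1
Extrapolated tail: C_last / k_e = 21.61 / 0.0884 = 244.457
AUC_0→∞ = 127.775 + 244.457 = 372.232 µg/mL·h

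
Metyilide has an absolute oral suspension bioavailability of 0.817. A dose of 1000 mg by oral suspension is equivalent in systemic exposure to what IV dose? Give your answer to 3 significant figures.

Systemic exposure from an extravascular dose = F × D_ev, so the equivalent IV dose is F × D_ev.
D_iv = F × D_ev = 0.817 × 1000 = 817 mg

D_iv = 817 mg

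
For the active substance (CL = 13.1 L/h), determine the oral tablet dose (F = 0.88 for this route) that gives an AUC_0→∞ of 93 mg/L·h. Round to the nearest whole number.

Dose = CL × AUC_0→∞ / F
     = 13.1 × 93 / 0.88 = 1384.43 mg

Dose = 1384 mg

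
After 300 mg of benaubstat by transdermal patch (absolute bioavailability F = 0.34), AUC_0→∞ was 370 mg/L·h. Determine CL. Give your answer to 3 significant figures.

CL = 0.276 L/h

CL = F × Dose / AUC_0→∞
   = 0.34 × 300 / 370 = 0.275676 L/h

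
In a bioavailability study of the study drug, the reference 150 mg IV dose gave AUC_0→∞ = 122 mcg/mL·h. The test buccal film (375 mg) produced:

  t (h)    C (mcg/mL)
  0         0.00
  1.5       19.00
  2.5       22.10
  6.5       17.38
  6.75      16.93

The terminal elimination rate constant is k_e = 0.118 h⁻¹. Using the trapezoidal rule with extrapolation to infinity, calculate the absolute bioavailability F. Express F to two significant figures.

F = 0.86

Trapezoidal AUC_0→6.75 (buccal film):
  [0→1.5]: (0.00+19.00)/2 × 1.5 = 14.25
  [1.5→2.5]: (19.00+22.10)/2 × 1 = 20.55
  [2.5→6.5]: (22.10+17.38)/2 × 4 = 78.96
  [6.5→6.75]: (17.38+16.93)/2 × 0.25 = 4.28875
  Sum = 118.04875 mcg/mL·h
Tail: C_last/k_e = 16.93/0.118 = 143.475
AUC_0→∞ (buccal film) = 118.04875 + 143.475 = 261.52375 mcg/mL·h
F = (AUC_ev/D_ev)/(AUC_iv/D_iv) = (261.52375/375)/(122/150) = 0.697397/0.813333 = 0.8575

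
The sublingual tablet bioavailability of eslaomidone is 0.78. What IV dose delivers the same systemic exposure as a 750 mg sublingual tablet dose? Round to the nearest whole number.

D_iv = 585 mg

Systemic exposure from an extravascular dose = F × D_ev, so the equivalent IV dose is F × D_ev.
D_iv = F × D_ev = 0.78 × 750 = 585 mg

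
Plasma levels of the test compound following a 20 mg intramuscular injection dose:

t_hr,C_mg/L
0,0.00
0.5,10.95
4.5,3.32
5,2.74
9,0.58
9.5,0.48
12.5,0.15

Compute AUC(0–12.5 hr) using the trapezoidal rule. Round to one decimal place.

Trapezoidal AUC_0→12.5:
  [0→0.5]: (0.00+10.95)/2 × 0.5 = 2.7375
  [0.5→4.5]: (10.95+3.32)/2 × 4 = 28.54
  [4.5→5]: (3.32+2.74)/2 × 0.5 = 1.515
  [5→9]: (2.74+0.58)/2 × 4 = 6.64
  [9→9.5]: (0.58+0.48)/2 × 0.5 = 0.265
  [9.5→12.5]: (0.48+0.15)/2 × 3 = 0.945
  Sum = 40.6425 mg/L·hr

AUC = 40.6 mg/L·hr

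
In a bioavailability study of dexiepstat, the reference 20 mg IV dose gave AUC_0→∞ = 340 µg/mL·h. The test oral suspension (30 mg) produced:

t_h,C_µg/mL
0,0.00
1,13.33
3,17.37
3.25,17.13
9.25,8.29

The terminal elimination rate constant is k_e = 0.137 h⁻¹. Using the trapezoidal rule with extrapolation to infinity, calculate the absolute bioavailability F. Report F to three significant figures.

Trapezoidal AUC_0→9.25 (oral suspension):
  [0→1]: (0.00+13.33)/2 × 1 = 6.665
  [1→3]: (13.33+17.37)/2 × 2 = 30.7
  [3→3.25]: (17.37+17.13)/2 × 0.25 = 4.3125
  [3.25→9.25]: (17.13+8.29)/2 × 6 = 76.26
  Sum = 117.9375 µg/mL·h
Tail: C_last/k_e = 8.29/0.137 = 60.511
AUC_0→∞ (oral suspension) = 117.9375 + 60.511 = 178.4485 µg/mL·h
F = (AUC_ev/D_ev)/(AUC_iv/D_iv) = (178.4485/30)/(340/20) = 5.94828/17 = 0.3499

F = 0.350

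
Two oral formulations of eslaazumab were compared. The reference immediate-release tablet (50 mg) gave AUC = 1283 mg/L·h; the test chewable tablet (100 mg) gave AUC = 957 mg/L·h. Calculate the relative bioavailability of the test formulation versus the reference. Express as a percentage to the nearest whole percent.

F_rel = 37%

F_rel = (AUC_test/D_test) / (AUC_ref/D_ref)
      = (957/100) / (1283/50)
      = 9.57 / 25.66 = 0.3730 = 37.30%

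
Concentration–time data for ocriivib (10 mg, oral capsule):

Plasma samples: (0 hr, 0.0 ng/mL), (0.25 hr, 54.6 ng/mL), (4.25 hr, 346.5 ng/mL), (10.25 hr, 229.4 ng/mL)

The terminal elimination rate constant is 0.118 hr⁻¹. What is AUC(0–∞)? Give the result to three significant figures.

Trapezoidal AUC_0→10.25:
  [0→0.25]: (0.0+54.6)/2 × 0.25 = 6.825
  [0.25→4.25]: (54.6+346.5)/2 × 4 = 802.2
  [4.25→10.25]: (346.5+229.4)/2 × 6 = 1727.7
  Sum = 2536.725 ng/mL·hr
Extrapolated tail: C_last / k_e = 229.4 / 0.118 = 1944.068
AUC_0→∞ = 2536.725 + 1944.068 = 4480.793 ng/mL·hr

AUC = 4480 ng/mL·hr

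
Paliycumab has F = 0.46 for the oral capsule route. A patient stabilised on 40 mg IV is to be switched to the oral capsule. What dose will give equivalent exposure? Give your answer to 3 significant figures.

For equal systemic exposure: F × D_ev = D_iv
D_ev = D_iv / F = 40 / 0.46 = 86.9565 mg

D_oral = 87.0 mg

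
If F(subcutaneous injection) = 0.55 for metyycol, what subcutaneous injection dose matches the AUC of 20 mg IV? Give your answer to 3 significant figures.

D_subcutaneous = 36.4 mg

For equal systemic exposure: F × D_ev = D_iv
D_ev = D_iv / F = 20 / 0.55 = 36.3636 mg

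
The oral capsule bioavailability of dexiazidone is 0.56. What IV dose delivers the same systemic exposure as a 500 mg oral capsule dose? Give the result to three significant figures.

D_iv = 280 mg

Systemic exposure from an extravascular dose = F × D_ev, so the equivalent IV dose is F × D_ev.
D_iv = F × D_ev = 0.56 × 500 = 280 mg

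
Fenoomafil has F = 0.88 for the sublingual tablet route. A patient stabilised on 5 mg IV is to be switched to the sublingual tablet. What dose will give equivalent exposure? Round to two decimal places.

D_sublingual = 5.68 mg

For equal systemic exposure: F × D_ev = D_iv
D_ev = D_iv / F = 5 / 0.88 = 5.68182 mg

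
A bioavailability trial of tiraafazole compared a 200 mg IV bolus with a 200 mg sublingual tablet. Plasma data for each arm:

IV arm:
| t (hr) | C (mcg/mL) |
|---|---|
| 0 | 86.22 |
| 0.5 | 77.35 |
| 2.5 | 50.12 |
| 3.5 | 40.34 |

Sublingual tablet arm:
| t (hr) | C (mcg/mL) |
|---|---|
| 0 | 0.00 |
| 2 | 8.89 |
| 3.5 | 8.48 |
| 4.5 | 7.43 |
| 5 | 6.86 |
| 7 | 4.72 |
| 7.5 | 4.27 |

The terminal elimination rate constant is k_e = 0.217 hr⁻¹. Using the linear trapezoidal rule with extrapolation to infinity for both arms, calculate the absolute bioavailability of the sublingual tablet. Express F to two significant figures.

Trapezoidal AUC_0→3.5 (IV):
  [0→0.5]: (86.22+77.35)/2 × 0.5 = 40.8925
  [0.5→2.5]: (77.35+50.12)/2 × 2 = 127.47
  [2.5→3.5]: (50.12+40.34)/2 × 1 = 45.23
  Sum = 213.5925 mcg/mL·hr
IV tail: 40.34/0.217 = 185.899; AUC_iv,0→∞ = 213.5925 + 185.899 = 399.4915 mcg/mL·hr
Trapezoidal AUC_0→7.5 (sublingual tablet):
  [0→2]: (0.00+8.89)/2 × 2 = 8.89
  [2→3.5]: (8.89+8.48)/2 × 1.5 = 13.0275
  [3.5→4.5]: (8.48+7.43)/2 × 1 = 7.955
  [4.5→5]: (7.43+6.86)/2 × 0.5 = 3.5725
  [5→7]: (6.86+4.72)/2 × 2 = 11.58
  [7→7.5]: (4.72+4.27)/2 × 0.5 = 2.2475
  Sum = 47.2725 mcg/mL·hr
sublingual tablet tail: 4.27/0.217 = 19.677; AUC_ev,0→∞ = 47.2725 + 19.677 = 66.9495 mcg/mL·hr
F = (AUC_ev/D_ev)/(AUC_iv/D_iv) = (66.9495/200)/(399.4915/200) = 0.3347475/1.9974575 = 0.1676

F = 0.17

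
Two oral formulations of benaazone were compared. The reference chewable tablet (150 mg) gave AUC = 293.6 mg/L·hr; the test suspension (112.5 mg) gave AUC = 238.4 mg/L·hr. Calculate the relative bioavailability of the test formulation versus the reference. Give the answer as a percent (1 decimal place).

F_rel = 108.3%

F_rel = (AUC_test/D_test) / (AUC_ref/D_ref)
      = (238.4/112.5) / (293.6/150)
      = 2.11911 / 1.95733 = 1.0827 = 108.27%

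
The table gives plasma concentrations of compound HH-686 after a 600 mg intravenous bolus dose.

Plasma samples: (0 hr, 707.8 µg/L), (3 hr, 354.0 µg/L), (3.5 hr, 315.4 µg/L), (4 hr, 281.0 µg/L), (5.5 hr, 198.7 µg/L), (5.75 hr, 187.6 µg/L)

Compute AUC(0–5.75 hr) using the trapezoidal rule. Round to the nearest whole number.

Trapezoidal AUC_0→5.75:
  [0→3]: (707.8+354.0)/2 × 3 = 1592.7
  [3→3.5]: (354.0+315.4)/2 × 0.5 = 167.35
  [3.5→4]: (315.4+281.0)/2 × 0.5 = 149.1
  [4→5.5]: (281.0+198.7)/2 × 1.5 = 359.775
  [5.5→5.75]: (198.7+187.6)/2 × 0.25 = 48.2875
  Sum = 2317.2125 µg/L·hr

AUC = 2317 µg/L·hr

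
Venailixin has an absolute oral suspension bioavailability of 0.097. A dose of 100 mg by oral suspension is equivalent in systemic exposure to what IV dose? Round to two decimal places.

D_iv = 9.70 mg

Systemic exposure from an extravascular dose = F × D_ev, so the equivalent IV dose is F × D_ev.
D_iv = F × D_ev = 0.097 × 100 = 9.7 mg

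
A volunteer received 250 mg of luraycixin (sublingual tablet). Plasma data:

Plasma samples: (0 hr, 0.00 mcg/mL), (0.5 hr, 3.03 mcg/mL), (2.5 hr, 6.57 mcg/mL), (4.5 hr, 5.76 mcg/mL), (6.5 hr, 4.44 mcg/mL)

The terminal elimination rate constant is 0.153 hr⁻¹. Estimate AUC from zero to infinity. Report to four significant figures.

AUC = 61.91 mcg/mL·hr

Trapezoidal AUC_0→6.5:
  [0→0.5]: (0.00+3.03)/2 × 0.5 = 0.7575
  [0.5→2.5]: (3.03+6.57)/2 × 2 = 9.6
  [2.5→4.5]: (6.57+5.76)/2 × 2 = 12.33
  [4.5→6.5]: (5.76+4.44)/2 × 2 = 10.2
  Sum = 32.8875 mcg/mL·hr
Extrapolated tail: C_last / k_e = 4.44 / 0.153 = 29.020
AUC_0→∞ = 32.8875 + 29.020 = 61.9075 mcg/mL·hr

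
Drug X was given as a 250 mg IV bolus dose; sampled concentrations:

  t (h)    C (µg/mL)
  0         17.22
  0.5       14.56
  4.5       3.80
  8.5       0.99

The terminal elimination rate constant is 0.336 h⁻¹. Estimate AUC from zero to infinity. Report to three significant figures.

AUC = 57.2 µg/mL·h

Trapezoidal AUC_0→8.5:
  [0→0.5]: (17.22+14.56)/2 × 0.5 = 7.945
  [0.5→4.5]: (14.56+3.80)/2 × 4 = 36.72
  [4.5→8.5]: (3.80+0.99)/2 × 4 = 9.58
  Sum = 54.245 µg/mL·h
Extrapolated tail: C_last / k_e = 0.99 / 0.336 = 2.946
AUC_0→∞ = 54.245 + 2.946 = 57.191 µg/mL·h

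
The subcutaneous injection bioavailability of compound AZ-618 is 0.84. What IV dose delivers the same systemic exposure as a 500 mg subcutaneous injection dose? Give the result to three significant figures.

Systemic exposure from an extravascular dose = F × D_ev, so the equivalent IV dose is F × D_ev.
D_iv = F × D_ev = 0.84 × 500 = 420 mg

D_iv = 420 mg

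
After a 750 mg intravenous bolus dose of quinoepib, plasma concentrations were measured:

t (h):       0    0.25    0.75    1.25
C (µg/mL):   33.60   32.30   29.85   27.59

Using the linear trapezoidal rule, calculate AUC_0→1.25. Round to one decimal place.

Trapezoidal AUC_0→1.25:
  [0→0.25]: (33.60+32.30)/2 × 0.25 = 8.2375
  [0.25→0.75]: (32.30+29.85)/2 × 0.5 = 15.5375
  [0.75→1.25]: (29.85+27.59)/2 × 0.5 = 14.36
  Sum = 38.135 µg/mL·h

AUC = 38.1 µg/mL·h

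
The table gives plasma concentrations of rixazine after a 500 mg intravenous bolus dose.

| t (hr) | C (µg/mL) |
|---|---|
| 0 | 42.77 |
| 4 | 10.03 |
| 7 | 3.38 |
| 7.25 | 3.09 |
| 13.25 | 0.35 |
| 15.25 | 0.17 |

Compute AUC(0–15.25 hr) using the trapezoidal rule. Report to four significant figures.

AUC = 137.4 µg/mL·hr

Trapezoidal AUC_0→15.25:
  [0→4]: (42.77+10.03)/2 × 4 = 105.6
  [4→7]: (10.03+3.38)/2 × 3 = 20.115
  [7→7.25]: (3.38+3.09)/2 × 0.25 = 0.80875
  [7.25→13.25]: (3.09+0.35)/2 × 6 = 10.32
  [13.25→15.25]: (0.35+0.17)/2 × 2 = 0.52
  Sum = 137.36375 µg/mL·hr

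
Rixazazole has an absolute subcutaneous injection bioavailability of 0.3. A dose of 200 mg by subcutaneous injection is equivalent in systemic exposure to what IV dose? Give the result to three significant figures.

D_iv = 60.0 mg

Systemic exposure from an extravascular dose = F × D_ev, so the equivalent IV dose is F × D_ev.
D_iv = F × D_ev = 0.3 × 200 = 60 mg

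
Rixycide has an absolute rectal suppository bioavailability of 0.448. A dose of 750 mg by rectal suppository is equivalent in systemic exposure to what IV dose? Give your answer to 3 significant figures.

Systemic exposure from an extravascular dose = F × D_ev, so the equivalent IV dose is F × D_ev.
D_iv = F × D_ev = 0.448 × 750 = 336 mg

D_iv = 336 mg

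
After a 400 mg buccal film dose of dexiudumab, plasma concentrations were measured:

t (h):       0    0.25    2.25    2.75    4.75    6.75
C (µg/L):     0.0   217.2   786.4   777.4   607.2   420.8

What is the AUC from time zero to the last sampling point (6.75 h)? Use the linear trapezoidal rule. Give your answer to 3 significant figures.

Trapezoidal AUC_0→6.75:
  [0→0.25]: (0.0+217.2)/2 × 0.25 = 27.15
  [0.25→2.25]: (217.2+786.4)/2 × 2 = 1003.6
  [2.25→2.75]: (786.4+777.4)/2 × 0.5 = 390.95
  [2.75→4.75]: (777.4+607.2)/2 × 2 = 1384.6
  [4.75→6.75]: (607.2+420.8)/2 × 2 = 1028.0
  Sum = 3834.3 µg/L·h

AUC = 3830 µg/L·h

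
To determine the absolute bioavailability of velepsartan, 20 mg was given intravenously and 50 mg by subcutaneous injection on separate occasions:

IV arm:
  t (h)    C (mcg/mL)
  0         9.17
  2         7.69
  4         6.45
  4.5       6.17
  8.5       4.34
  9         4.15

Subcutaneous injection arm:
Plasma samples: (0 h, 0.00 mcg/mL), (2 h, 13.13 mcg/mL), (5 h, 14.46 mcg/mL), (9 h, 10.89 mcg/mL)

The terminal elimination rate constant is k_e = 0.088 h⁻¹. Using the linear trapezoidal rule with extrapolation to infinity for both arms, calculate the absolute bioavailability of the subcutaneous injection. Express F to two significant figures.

Trapezoidal AUC_0→9 (IV):
  [0→2]: (9.17+7.69)/2 × 2 = 16.86
  [2→4]: (7.69+6.45)/2 × 2 = 14.14
  [4→4.5]: (6.45+6.17)/2 × 0.5 = 3.155
  [4.5→8.5]: (6.17+4.34)/2 × 4 = 21.02
  [8.5→9]: (4.34+4.15)/2 × 0.5 = 2.1225
  Sum = 57.2975 mcg/mL·h
IV tail: 4.15/0.088 = 47.159; AUC_iv,0→∞ = 57.2975 + 47.159 = 104.4565 mcg/mL·h
Trapezoidal AUC_0→9 (subcutaneous injection):
  [0→2]: (0.00+13.13)/2 × 2 = 13.13
  [2→5]: (13.13+14.46)/2 × 3 = 41.385
  [5→9]: (14.46+10.89)/2 × 4 = 50.7
  Sum = 105.215 mcg/mL·h
subcutaneous injection tail: 10.89/0.088 = 123.750; AUC_ev,0→∞ = 105.215 + 123.750 = 228.965 mcg/mL·h
F = (AUC_ev/D_ev)/(AUC_iv/D_iv) = (228.965/50)/(104.4565/20) = 4.5793/5.222825 = 0.8768

F = 0.88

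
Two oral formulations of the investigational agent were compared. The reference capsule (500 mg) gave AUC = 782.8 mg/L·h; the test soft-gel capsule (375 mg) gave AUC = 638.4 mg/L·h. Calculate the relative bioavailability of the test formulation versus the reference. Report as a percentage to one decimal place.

F_rel = 108.7%

F_rel = (AUC_test/D_test) / (AUC_ref/D_ref)
      = (638.4/375) / (782.8/500)
      = 1.7024 / 1.5656 = 1.0874 = 108.74%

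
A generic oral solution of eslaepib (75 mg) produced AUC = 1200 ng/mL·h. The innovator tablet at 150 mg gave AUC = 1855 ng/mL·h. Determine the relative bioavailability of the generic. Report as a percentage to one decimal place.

F_rel = 129.4%

F_rel = (AUC_test/D_test) / (AUC_ref/D_ref)
      = (1200/75) / (1855/150)
      = 16 / 12.3667 = 1.2938 = 129.38%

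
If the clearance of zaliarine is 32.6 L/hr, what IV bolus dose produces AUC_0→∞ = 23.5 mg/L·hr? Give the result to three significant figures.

Dose_iv = CL × AUC_0→∞
     = 32.6 × 23.5 = 766.1 mg

Dose = 766 mg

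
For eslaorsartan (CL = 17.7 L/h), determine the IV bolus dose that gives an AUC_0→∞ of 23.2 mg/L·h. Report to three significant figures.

Dose_iv = CL × AUC_0→∞
     = 17.7 × 23.2 = 410.64 mg

Dose = 411 mg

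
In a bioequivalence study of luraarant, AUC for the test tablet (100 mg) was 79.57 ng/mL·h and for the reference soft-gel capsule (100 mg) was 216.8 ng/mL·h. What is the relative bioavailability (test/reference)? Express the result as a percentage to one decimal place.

F_rel = 36.7%

F_rel = (AUC_test/D_test) / (AUC_ref/D_ref)
      = (79.57/100) / (216.8/100)
      = 0.7957 / 2.168 = 0.3670 = 36.70%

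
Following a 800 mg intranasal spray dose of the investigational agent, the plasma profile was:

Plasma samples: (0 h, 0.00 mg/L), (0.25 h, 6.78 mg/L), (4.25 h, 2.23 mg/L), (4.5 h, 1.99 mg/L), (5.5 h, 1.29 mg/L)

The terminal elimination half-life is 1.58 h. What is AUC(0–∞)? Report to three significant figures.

Trapezoidal AUC_0→5.5:
  [0→0.25]: (0.00+6.78)/2 × 0.25 = 0.8475
  [0.25→4.25]: (6.78+2.23)/2 × 4 = 18.02
  [4.25→4.5]: (2.23+1.99)/2 × 0.25 = 0.5275
  [4.5→5.5]: (1.99+1.29)/2 × 1 = 1.64
  Sum = 21.035 mg/L·h
k_e = ln2 / t½ = 0.693147 / 1.58 = 0.4387 h^-1
Extrapolated tail: C_last / k_e = 1.29 / 0.4387 = 2.941
AUC_0→∞ = 21.035 + 2.941 = 23.976 mg/L·h

AUC = 24.0 mg/L·h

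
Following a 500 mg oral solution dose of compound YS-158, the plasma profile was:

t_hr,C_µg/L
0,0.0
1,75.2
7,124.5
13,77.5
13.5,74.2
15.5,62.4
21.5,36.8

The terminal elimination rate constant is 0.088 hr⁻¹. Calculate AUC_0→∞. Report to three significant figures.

AUC = 2130 µg/L·hr

Trapezoidal AUC_0→21.5:
  [0→1]: (0.0+75.2)/2 × 1 = 37.6
  [1→7]: (75.2+124.5)/2 × 6 = 599.1
  [7→13]: (124.5+77.5)/2 × 6 = 606.0
  [13→13.5]: (77.5+74.2)/2 × 0.5 = 37.925
  [13.5→15.5]: (74.2+62.4)/2 × 2 = 136.6
  [15.5→21.5]: (62.4+36.8)/2 × 6 = 297.6
  Sum = 1714.825 µg/L·hr
Extrapolated tail: C_last / k_e = 36.8 / 0.088 = 418.182
AUC_0→∞ = 1714.825 + 418.182 = 2133.007 µg/L·hr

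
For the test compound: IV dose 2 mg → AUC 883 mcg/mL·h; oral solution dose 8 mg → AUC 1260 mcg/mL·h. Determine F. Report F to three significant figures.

F = (AUC_ev / D_ev) / (AUC_iv / D_iv)
  = (1260/8) / (883/2)
  = 157.5 / 441.5 = 0.3567

F = 0.357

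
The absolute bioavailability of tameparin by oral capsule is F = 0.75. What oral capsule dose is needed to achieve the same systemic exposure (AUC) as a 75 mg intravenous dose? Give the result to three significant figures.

D_oral = 100 mg

For equal systemic exposure: F × D_ev = D_iv
D_ev = D_iv / F = 75 / 0.75 = 100 mg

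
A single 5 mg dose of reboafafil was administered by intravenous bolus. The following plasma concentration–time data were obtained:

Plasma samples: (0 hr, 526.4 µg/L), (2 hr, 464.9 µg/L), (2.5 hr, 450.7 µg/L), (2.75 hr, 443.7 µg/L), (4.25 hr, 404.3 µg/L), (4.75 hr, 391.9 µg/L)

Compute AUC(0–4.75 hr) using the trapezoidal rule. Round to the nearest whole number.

AUC = 2167 µg/L·hr

Trapezoidal AUC_0→4.75:
  [0→2]: (526.4+464.9)/2 × 2 = 991.3
  [2→2.5]: (464.9+450.7)/2 × 0.5 = 228.9
  [2.5→2.75]: (450.7+443.7)/2 × 0.25 = 111.8
  [2.75→4.25]: (443.7+404.3)/2 × 1.5 = 636.0
  [4.25→4.75]: (404.3+391.9)/2 × 0.5 = 199.05
  Sum = 2167.05 µg/L·hr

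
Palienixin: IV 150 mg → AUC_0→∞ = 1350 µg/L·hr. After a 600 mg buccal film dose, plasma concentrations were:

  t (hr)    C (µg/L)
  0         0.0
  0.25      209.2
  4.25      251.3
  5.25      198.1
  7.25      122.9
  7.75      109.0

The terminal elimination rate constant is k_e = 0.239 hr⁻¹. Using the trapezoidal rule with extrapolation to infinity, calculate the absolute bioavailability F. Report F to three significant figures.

Trapezoidal AUC_0→7.75 (buccal film):
  [0→0.25]: (0.0+209.2)/2 × 0.25 = 26.15
  [0.25→4.25]: (209.2+251.3)/2 × 4 = 921.0
  [4.25→5.25]: (251.3+198.1)/2 × 1 = 224.7
  [5.25→7.25]: (198.1+122.9)/2 × 2 = 321.0
  [7.25→7.75]: (122.9+109.0)/2 × 0.5 = 57.975
  Sum = 1550.825 µg/L·hr
Tail: C_last/k_e = 109.0/0.239 = 456.067
AUC_0→∞ (buccal film) = 1550.825 + 456.067 = 2006.892 µg/L·hr
F = (AUC_ev/D_ev)/(AUC_iv/D_iv) = (2006.892/600)/(1350/150) = 3.34482/9 = 0.3716

F = 0.372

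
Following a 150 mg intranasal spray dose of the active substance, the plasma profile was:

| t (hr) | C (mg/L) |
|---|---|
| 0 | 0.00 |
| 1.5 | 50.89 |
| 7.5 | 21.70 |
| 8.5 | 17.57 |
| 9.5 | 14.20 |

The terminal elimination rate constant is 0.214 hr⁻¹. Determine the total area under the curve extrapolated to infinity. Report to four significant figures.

AUC = 357.8 mg/L·hr

Trapezoidal AUC_0→9.5:
  [0→1.5]: (0.00+50.89)/2 × 1.5 = 38.1675
  [1.5→7.5]: (50.89+21.70)/2 × 6 = 217.77
  [7.5→8.5]: (21.70+17.57)/2 × 1 = 19.635
  [8.5→9.5]: (17.57+14.20)/2 × 1 = 15.885
  Sum = 291.4575 mg/L·hr
Extrapolated tail: C_last / k_e = 14.20 / 0.214 = 66.355
AUC_0→∞ = 291.4575 + 66.355 = 357.8125 mg/L·hr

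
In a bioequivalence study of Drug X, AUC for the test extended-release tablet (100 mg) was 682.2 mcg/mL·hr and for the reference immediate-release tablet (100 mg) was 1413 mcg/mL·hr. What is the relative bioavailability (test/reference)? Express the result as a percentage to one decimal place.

F_rel = 48.3%

F_rel = (AUC_test/D_test) / (AUC_ref/D_ref)
      = (682.2/100) / (1413/100)
      = 6.822 / 14.13 = 0.4828 = 48.28%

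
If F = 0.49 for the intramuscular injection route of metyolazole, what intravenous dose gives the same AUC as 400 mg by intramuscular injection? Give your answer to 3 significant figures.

Systemic exposure from an extravascular dose = F × D_ev, so the equivalent IV dose is F × D_ev.
D_iv = F × D_ev = 0.49 × 400 = 196 mg

D_iv = 196 mg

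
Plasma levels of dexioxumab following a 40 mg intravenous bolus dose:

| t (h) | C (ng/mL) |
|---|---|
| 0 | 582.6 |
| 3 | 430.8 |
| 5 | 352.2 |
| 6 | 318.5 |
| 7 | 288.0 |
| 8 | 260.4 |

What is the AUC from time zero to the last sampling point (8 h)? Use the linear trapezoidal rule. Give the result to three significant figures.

Trapezoidal AUC_0→8:
  [0→3]: (582.6+430.8)/2 × 3 = 1520.1
  [3→5]: (430.8+352.2)/2 × 2 = 783.0
  [5→6]: (352.2+318.5)/2 × 1 = 335.35
  [6→7]: (318.5+288.0)/2 × 1 = 303.25
  [7→8]: (288.0+260.4)/2 × 1 = 274.2
  Sum = 3215.9 ng/mL·h

AUC = 3220 ng/mL·h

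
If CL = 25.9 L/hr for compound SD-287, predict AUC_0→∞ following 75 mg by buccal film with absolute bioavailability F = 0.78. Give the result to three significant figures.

AUC_0→∞ = F × Dose / CL
        = 0.78 × 75 / 25.9 = 2.25869 mg/L·hr

AUC = 2.26 mg/L·hr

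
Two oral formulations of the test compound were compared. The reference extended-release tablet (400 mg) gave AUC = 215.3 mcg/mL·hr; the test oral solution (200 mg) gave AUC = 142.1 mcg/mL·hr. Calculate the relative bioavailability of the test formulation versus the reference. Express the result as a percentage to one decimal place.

F_rel = (AUC_test/D_test) / (AUC_ref/D_ref)
      = (142.1/200) / (215.3/400)
      = 0.7105 / 0.53825 = 1.3200 = 132.00%

F_rel = 132.0%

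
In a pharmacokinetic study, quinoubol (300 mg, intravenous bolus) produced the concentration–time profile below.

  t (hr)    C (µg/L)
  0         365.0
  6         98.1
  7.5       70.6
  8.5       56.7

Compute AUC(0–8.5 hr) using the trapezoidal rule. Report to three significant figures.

Trapezoidal AUC_0→8.5:
  [0→6]: (365.0+98.1)/2 × 6 = 1389.3
  [6→7.5]: (98.1+70.6)/2 × 1.5 = 126.525
  [7.5→8.5]: (70.6+56.7)/2 × 1 = 63.65
  Sum = 1579.475 µg/L·hr

AUC = 1580 µg/L·hr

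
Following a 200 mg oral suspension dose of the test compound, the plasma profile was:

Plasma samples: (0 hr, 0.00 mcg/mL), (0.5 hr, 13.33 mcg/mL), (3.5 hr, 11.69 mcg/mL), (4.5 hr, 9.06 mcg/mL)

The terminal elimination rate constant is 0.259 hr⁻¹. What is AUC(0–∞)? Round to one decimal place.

Trapezoidal AUC_0→4.5:
  [0→0.5]: (0.00+13.33)/2 × 0.5 = 3.3325
  [0.5→3.5]: (13.33+11.69)/2 × 3 = 37.53
  [3.5→4.5]: (11.69+9.06)/2 × 1 = 10.375
  Sum = 51.2375 mcg/mL·hr
Extrapolated tail: C_last / k_e = 9.06 / 0.259 = 34.981
AUC_0→∞ = 51.2375 + 34.981 = 86.2185 mcg/mL·hr

AUC = 86.2 mcg/mL·hr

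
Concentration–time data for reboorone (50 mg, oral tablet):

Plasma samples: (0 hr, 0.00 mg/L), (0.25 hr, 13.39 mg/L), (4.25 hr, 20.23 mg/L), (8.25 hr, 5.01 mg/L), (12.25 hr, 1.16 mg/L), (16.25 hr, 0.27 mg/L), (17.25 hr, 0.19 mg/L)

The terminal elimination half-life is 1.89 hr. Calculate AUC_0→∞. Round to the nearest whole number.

AUC = 135 mg/L·hr

Trapezoidal AUC_0→17.25:
  [0→0.25]: (0.00+13.39)/2 × 0.25 = 1.67375
  [0.25→4.25]: (13.39+20.23)/2 × 4 = 67.24
  [4.25→8.25]: (20.23+5.01)/2 × 4 = 50.48
  [8.25→12.25]: (5.01+1.16)/2 × 4 = 12.34
  [12.25→16.25]: (1.16+0.27)/2 × 4 = 2.86
  [16.25→17.25]: (0.27+0.19)/2 × 1 = 0.23
  Sum = 134.82375 mg/L·hr
k_e = ln2 / t½ = 0.693147 / 1.89 = 0.3667 hr^-1
Extrapolated tail: C_last / k_e = 0.19 / 0.3667 = 0.518
AUC_0→∞ = 134.82375 + 0.518 = 135.34175 mg/L·hr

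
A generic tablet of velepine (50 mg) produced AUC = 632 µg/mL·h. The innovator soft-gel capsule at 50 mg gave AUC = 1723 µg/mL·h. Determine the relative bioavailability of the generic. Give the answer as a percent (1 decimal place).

F_rel = (AUC_test/D_test) / (AUC_ref/D_ref)
      = (632/50) / (1723/50)
      = 12.64 / 34.46 = 0.3668 = 36.68%

F_rel = 36.7%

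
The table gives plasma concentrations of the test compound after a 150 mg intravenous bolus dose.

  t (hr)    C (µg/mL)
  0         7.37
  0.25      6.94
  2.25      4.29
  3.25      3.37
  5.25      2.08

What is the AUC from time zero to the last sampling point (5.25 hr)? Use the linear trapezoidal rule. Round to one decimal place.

AUC = 22.3 µg/mL·hr

Trapezoidal AUC_0→5.25:
  [0→0.25]: (7.37+6.94)/2 × 0.25 = 1.78875
  [0.25→2.25]: (6.94+4.29)/2 × 2 = 11.23
  [2.25→3.25]: (4.29+3.37)/2 × 1 = 3.83
  [3.25→5.25]: (3.37+2.08)/2 × 2 = 5.45
  Sum = 22.29875 µg/mL·hr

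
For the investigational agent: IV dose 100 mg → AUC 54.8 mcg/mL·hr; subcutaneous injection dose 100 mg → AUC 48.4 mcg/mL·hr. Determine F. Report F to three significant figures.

F = 0.883

F = (AUC_ev / D_ev) / (AUC_iv / D_iv)
  = (48.4/100) / (54.8/100)
  = 0.484 / 0.548 = 0.8832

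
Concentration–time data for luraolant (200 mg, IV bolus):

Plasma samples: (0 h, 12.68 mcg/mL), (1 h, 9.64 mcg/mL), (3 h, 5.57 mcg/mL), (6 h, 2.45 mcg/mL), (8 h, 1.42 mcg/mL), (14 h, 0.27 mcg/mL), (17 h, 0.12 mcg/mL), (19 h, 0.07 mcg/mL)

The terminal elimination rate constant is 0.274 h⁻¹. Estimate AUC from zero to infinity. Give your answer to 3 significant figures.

AUC = 48.4 mcg/mL·h

Trapezoidal AUC_0→19:
  [0→1]: (12.68+9.64)/2 × 1 = 11.16
  [1→3]: (9.64+5.57)/2 × 2 = 15.21
  [3→6]: (5.57+2.45)/2 × 3 = 12.03
  [6→8]: (2.45+1.42)/2 × 2 = 3.87
  [8→14]: (1.42+0.27)/2 × 6 = 5.07
  [14→17]: (0.27+0.12)/2 × 3 = 0.585
  [17→19]: (0.12+0.07)/2 × 2 = 0.19
  Sum = 48.115 mcg/mL·h
Extrapolated tail: C_last / k_e = 0.07 / 0.274 = 0.255
AUC_0→∞ = 48.115 + 0.255 = 48.37 mcg/mL·h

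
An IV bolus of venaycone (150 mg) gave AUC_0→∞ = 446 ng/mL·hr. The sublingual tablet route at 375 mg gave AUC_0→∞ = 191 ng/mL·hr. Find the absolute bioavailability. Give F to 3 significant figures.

F = (AUC_ev / D_ev) / (AUC_iv / D_iv)
  = (191/375) / (446/150)
  = 0.509333 / 2.97333 = 0.1713

F = 0.171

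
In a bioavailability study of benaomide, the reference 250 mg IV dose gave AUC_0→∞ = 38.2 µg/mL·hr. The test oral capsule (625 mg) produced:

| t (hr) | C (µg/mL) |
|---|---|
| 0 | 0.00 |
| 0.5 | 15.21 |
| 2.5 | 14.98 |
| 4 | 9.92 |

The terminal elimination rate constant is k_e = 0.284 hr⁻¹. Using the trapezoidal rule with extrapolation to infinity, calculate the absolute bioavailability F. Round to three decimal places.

F = 0.917

Trapezoidal AUC_0→4 (oral capsule):
  [0→0.5]: (0.00+15.21)/2 × 0.5 = 3.8025
  [0.5→2.5]: (15.21+14.98)/2 × 2 = 30.19
  [2.5→4]: (14.98+9.92)/2 × 1.5 = 18.675
  Sum = 52.6675 µg/mL·hr
Tail: C_last/k_e = 9.92/0.284 = 34.930
AUC_0→∞ (oral capsule) = 52.6675 + 34.930 = 87.5975 µg/mL·hr
F = (AUC_ev/D_ev)/(AUC_iv/D_iv) = (87.5975/625)/(38.2/250) = 0.140156/0.1528 = 0.9173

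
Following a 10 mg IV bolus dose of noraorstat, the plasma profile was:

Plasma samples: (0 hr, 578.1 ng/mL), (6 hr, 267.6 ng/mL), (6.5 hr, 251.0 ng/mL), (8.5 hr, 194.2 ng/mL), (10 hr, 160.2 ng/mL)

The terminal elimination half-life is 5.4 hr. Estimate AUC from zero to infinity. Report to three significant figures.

AUC = 4630 ng/mL·hr

Trapezoidal AUC_0→10:
  [0→6]: (578.1+267.6)/2 × 6 = 2537.1
  [6→6.5]: (267.6+251.0)/2 × 0.5 = 129.65
  [6.5→8.5]: (251.0+194.2)/2 × 2 = 445.2
  [8.5→10]: (194.2+160.2)/2 × 1.5 = 265.8
  Sum = 3377.75 ng/mL·hr
k_e = ln2 / t½ = 0.693147 / 5.4 = 0.1284 hr^-1
Extrapolated tail: C_last / k_e = 160.2 / 0.1284 = 1247.664
AUC_0→∞ = 3377.75 + 1247.664 = 4625.414 ng/mL·hr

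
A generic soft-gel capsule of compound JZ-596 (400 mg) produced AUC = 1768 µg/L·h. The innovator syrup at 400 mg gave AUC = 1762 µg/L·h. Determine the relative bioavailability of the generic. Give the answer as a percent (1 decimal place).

F_rel = (AUC_test/D_test) / (AUC_ref/D_ref)
      = (1768/400) / (1762/400)
      = 4.42 / 4.405 = 1.0034 = 100.34%

F_rel = 100.3%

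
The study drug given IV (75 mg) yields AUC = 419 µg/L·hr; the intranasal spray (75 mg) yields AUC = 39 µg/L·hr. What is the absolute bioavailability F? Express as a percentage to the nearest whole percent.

F = 9%

F = (AUC_ev / D_ev) / (AUC_iv / D_iv)
  = (39/75) / (419/75)
  = 0.52 / 5.58667 = 0.0931
  = 9.31%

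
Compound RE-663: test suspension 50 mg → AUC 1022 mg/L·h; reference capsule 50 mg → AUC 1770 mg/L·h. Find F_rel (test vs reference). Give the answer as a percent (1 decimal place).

F_rel = 57.7%

F_rel = (AUC_test/D_test) / (AUC_ref/D_ref)
      = (1022/50) / (1770/50)
      = 20.44 / 35.4 = 0.5774 = 57.74%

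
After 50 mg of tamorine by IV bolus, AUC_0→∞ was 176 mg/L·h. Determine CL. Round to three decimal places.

CL = Dose_iv / AUC_0→∞
   = 50 / 176 = 0.284091 L/h

CL = 0.284 L/h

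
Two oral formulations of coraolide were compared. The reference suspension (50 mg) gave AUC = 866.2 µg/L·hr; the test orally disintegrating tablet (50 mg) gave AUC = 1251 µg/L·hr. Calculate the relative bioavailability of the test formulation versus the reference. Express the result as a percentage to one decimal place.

F_rel = 144.4%

F_rel = (AUC_test/D_test) / (AUC_ref/D_ref)
      = (1251/50) / (866.2/50)
      = 25.02 / 17.324 = 1.4442 = 144.42%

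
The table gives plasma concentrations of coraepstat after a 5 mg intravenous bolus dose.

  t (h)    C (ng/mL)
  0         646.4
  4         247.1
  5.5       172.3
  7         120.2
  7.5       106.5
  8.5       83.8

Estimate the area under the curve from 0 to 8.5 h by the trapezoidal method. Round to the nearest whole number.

AUC = 2473 ng/mL·h

Trapezoidal AUC_0→8.5:
  [0→4]: (646.4+247.1)/2 × 4 = 1787.0
  [4→5.5]: (247.1+172.3)/2 × 1.5 = 314.55
  [5.5→7]: (172.3+120.2)/2 × 1.5 = 219.375
  [7→7.5]: (120.2+106.5)/2 × 0.5 = 56.675
  [7.5→8.5]: (106.5+83.8)/2 × 1 = 95.15
  Sum = 2472.75 ng/mL·h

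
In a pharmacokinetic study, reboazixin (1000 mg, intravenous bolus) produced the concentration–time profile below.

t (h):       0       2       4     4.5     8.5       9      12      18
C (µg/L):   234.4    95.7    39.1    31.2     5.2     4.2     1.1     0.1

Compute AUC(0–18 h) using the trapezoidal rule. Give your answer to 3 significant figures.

Trapezoidal AUC_0→18:
  [0→2]: (234.4+95.7)/2 × 2 = 330.1
  [2→4]: (95.7+39.1)/2 × 2 = 134.8
  [4→4.5]: (39.1+31.2)/2 × 0.5 = 17.575
  [4.5→8.5]: (31.2+5.2)/2 × 4 = 72.8
  [8.5→9]: (5.2+4.2)/2 × 0.5 = 2.35
  [9→12]: (4.2+1.1)/2 × 3 = 7.95
  [12→18]: (1.1+0.1)/2 × 6 = 3.6
  Sum = 569.175 µg/L·h

AUC = 569 µg/L·h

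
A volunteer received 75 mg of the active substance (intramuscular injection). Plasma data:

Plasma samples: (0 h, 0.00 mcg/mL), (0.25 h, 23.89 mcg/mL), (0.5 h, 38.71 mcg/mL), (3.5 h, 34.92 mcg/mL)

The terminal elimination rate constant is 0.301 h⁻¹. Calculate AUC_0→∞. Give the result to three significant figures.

Trapezoidal AUC_0→3.5:
  [0→0.25]: (0.00+23.89)/2 × 0.25 = 2.98625
  [0.25→0.5]: (23.89+38.71)/2 × 0.25 = 7.825
  [0.5→3.5]: (38.71+34.92)/2 × 3 = 110.445
  Sum = 121.25625 mcg/mL·h
Extrapolated tail: C_last / k_e = 34.92 / 0.301 = 116.013
AUC_0→∞ = 121.25625 + 116.013 = 237.26925 mcg/mL·h

AUC = 237 mcg/mL·h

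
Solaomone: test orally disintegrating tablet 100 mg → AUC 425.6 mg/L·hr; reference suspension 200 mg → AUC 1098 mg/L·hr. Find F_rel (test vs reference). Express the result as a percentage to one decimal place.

F_rel = (AUC_test/D_test) / (AUC_ref/D_ref)
      = (425.6/100) / (1098/200)
      = 4.256 / 5.49 = 0.7752 = 77.52%

F_rel = 77.5%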